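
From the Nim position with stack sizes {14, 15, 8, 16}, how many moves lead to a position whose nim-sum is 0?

In binary:
  01110  (14)
  01111  (15)
  01000  (8)
  10000  (16)
  -----
  11001  (25)
The overall nim-sum is X = 25. A stack of size p has a winning move iff p XOR X < p (reduce it to p XOR X).
  14: 14 XOR 25 = 23 ≥ 14 — no move.
  15: 15 XOR 25 = 22 ≥ 15 — no move.
  8: 8 XOR 25 = 17 ≥ 8 — no move.
  16: 16 XOR 25 = 9 < 16 — winning move (to 9).
That gives 1 winning move.

1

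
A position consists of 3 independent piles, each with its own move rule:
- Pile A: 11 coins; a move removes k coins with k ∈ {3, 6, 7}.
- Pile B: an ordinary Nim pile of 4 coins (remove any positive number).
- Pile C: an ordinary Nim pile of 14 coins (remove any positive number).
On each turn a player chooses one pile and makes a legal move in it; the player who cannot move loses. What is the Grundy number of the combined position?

10

For pile A, compute g(0), g(1), … with moves {3, 6, 7}:
g(0) = mex{} = 0
g(1) = mex{} = 0
g(2) = mex{} = 0
g(3) = mex{0} = 1
g(4) = mex{0} = 1
g(5) = mex{0} = 1
g(6) = mex{0,1} = 2
g(7) = mex{0,1} = 2
g(8) = mex{0,1} = 2
g(9) = mex{0,1,2} = 3
g(10) = mex{1,2} = 0
g(11) = mex{1,2} = 0
So g(11) = 0.
Pile B is a plain Nim pile of size 4, so its Grundy value is 4.
Pile C is a plain Nim pile of size 14, so its Grundy value is 14.
The value of a disjunctive sum is the nim-sum of the parts.
Combined value = 0 XOR 4 XOR 14 = 10.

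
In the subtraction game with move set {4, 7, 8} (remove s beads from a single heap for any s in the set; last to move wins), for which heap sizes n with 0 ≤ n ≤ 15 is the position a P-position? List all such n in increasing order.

0, 1, 2, 3, 12, 13, 14, 15

Grundy values for subtraction set {4, 7, 8}:
k:     0  1  2  3  4  5  6  7  8  9 10 11 12 13 14 15
g(k):  0  0  0  0  1  1  1  1  2  2  2  2  0  0  0  0
The P-positions (g = 0) in 0..15 are 0, 1, 2, 3, 12, 13, 14, 15.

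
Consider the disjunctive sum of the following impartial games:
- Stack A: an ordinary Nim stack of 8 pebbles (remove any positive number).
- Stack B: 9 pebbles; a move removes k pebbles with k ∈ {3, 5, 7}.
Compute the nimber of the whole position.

Stack A is a plain Nim stack of size 8, so its Grundy value is 8.
Grundy values for stack B (subtraction set {3, 5, 7}):
g(0) = mex{} = 0
g(1) = mex{} = 0
g(2) = mex{} = 0
g(3) = mex{0} = 1
g(4) = mex{0} = 1
g(5) = mex{0} = 1
g(6) = mex{0,1} = 2
g(7) = mex{0,1} = 2
g(8) = mex{0,1} = 2
g(9) = mex{0,1,2} = 3
So g(9) = 3.
The value of a disjunctive sum is the nim-sum of the parts.
Combined value = 8 ⊕ 3 = 11.

11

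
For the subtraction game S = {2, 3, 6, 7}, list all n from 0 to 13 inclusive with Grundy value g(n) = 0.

0, 1, 5, 9, 10

Grundy values for subtraction set {2, 3, 6, 7}:
g(0) = mex{} = 0
g(1) = mex{} = 0
g(2) = mex{0} = 1
g(3) = mex{0} = 1
g(4) = mex{0,1} = 2
g(5) = mex{1} = 0
g(6) = mex{0,1,2} = 3
g(7) = mex{0,2} = 1
g(8) = mex{0,1,3} = 2
g(9) = mex{1,3} = 0
g(10) = mex{1,2} = 0
g(11) = mex{0,2} = 1
g(12) = mex{0,3} = 1
g(13) = mex{0,1,3} = 2
The P-positions (g = 0) in 0..13 are 0, 1, 5, 9, 10.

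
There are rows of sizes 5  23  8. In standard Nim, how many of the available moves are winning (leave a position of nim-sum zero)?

In binary:
  00101  (5)
  10111  (23)
  01000  (8)
  -----
  11010  (26)
The overall nim-sum is X = 26. A row of size p has a winning move iff p XOR X < p (reduce it to p XOR X).
  5: 5 XOR 26 = 31 ≥ 5 — no move.
  23: 23 XOR 26 = 13 < 23 — winning move (to 13).
  8: 8 XOR 26 = 18 ≥ 8 — no move.
That gives 1 winning move.

1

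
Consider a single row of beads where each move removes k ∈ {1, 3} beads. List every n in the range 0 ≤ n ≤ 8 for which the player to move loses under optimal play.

0, 2, 4, 6, 8

Build the Grundy sequence with g(k) = mex{g(k−s) : s ∈ {1, 3}, s ≤ k}:
k:     0  1  2  3  4  5  6  7  8
g(k):  0  1  0  1  0  1  0  1  0
The P-positions (g = 0) in 0..8 are 0, 2, 4, 6, 8.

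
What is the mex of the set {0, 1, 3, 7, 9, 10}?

2

The values 0, 1 are all present; 2 is the first non-negative integer missing from the set.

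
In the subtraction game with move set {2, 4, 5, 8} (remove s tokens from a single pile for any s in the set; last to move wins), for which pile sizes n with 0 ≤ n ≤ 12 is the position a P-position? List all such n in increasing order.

0, 1, 7, 10

Build the Grundy sequence with g(k) = mex{g(k−s) : s ∈ {2, 4, 5, 8}, s ≤ k}:
k:     0  1  2  3  4  5  6  7  8  9 10 11 12
g(k):  0  0  1  1  2  2  3  0  4  1  0  2  1
The P-positions (g = 0) in 0..12 are 0, 1, 7, 10.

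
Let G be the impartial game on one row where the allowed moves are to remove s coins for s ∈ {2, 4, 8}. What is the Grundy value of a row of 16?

2

Compute g(0), g(1), … for moves {2, 4, 8}:
k:     0  1  2  3  4  5  6  7  8  9 10 11 12 13 14 15 16
g(k):  0  0  1  1  2  2  0  0  1  1  2  2  0  0  1  1  2
So g(16) = 2.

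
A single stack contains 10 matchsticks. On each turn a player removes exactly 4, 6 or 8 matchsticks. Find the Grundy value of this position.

Compute g(0), g(1), … for moves {4, 6, 8}:
g(0) = mex{} = 0
g(1) = mex{} = 0
g(2) = mex{} = 0
g(3) = mex{} = 0
g(4) = mex{0} = 1
g(5) = mex{0} = 1
g(6) = mex{0} = 1
g(7) = mex{0} = 1
g(8) = mex{0,1} = 2
g(9) = mex{0,1} = 2
g(10) = mex{0,1} = 2
So g(10) = 2.

2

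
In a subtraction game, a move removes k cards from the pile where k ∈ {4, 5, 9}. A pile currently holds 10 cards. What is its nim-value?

Grundy values for subtraction set {4, 5, 9}:
k:     0  1  2  3  4  5  6  7  8  9 10
g(k):  0  0  0  0  1  1  1  1  2  2  2
So g(10) = 2.

2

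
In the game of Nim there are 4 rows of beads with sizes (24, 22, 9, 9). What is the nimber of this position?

14

Nim-sum: 24 XOR 22 XOR 9 XOR 9 = 14.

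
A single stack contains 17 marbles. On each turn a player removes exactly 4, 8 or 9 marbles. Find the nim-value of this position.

Compute g(0), g(1), … for moves {4, 8, 9}:
k:     0  1  2  3  4  5  6  7  8  9 10 11 12 13 14 15 16 17
g(k):  0  0  0  0  1  1  1  1  2  2  2  2  3  0  0  0  0  1
So g(17) = 1.

1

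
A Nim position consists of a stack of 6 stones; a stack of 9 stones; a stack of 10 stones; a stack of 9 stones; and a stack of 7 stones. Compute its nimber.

Nim-sum: 6 XOR 9 XOR 10 XOR 9 XOR 7 = 11.

11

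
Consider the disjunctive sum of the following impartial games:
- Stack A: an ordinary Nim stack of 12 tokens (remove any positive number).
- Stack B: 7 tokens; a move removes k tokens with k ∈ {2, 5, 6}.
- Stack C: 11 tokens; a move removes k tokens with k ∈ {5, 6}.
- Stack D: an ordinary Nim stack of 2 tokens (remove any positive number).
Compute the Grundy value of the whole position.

13

Stack A is a plain Nim stack of size 12, so its Grundy value is 12.
Build the Grundy sequence for stack B with g(k) = mex{g(k−s) : s ∈ {2, 5, 6}, s ≤ k}:
g(0) = mex{} = 0
g(1) = mex{} = 0
g(2) = mex{0} = 1
g(3) = mex{0} = 1
g(4) = mex{1} = 0
g(5) = mex{0,1} = 2
g(6) = mex{0} = 1
g(7) = mex{0,1,2} = 3
So g(7) = 3.
Grundy values for stack C (subtraction set {5, 6}):
g(0) = mex{} = 0
g(1) = mex{} = 0
g(2) = mex{} = 0
g(3) = mex{} = 0
g(4) = mex{} = 0
g(5) = mex{0} = 1
g(6) = mex{0} = 1
g(7) = mex{0} = 1
g(8) = mex{0} = 1
g(9) = mex{0} = 1
g(10) = mex{0,1} = 2
g(11) = mex{1} = 0
So g(11) = 0.
Stack D is a plain Nim stack of size 2, so its Grundy value is 2.
The value of a disjunctive sum is the nim-sum of the parts.
Combined value = 12 XOR 3 XOR 0 XOR 2 = 13.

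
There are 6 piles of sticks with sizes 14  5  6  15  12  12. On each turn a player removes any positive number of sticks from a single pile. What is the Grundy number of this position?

Nim-sum: 14 ^ 5 ^ 6 ^ 15 ^ 12 ^ 12 = 2.

2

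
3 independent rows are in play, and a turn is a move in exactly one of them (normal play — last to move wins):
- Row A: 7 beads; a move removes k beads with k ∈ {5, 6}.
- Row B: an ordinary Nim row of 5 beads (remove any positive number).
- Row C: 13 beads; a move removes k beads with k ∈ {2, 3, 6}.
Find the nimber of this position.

Grundy values for row A (subtraction set {5, 6}):
k:     0  1  2  3  4  5  6  7
g(k):  0  0  0  0  0  1  1  1
So g(7) = 1.
Row B is a plain Nim row of size 5, so its Grundy value is 5.
Build the Grundy sequence for row C with g(k) = mex{g(k−s) : s ∈ {2, 3, 6}, s ≤ k}:
k:     0  1  2  3  4  5  6  7  8  9 10 11 12 13
g(k):  0  0  1  1  2  0  3  1  2  0  0  1  1  2
So g(13) = 2.
By the Sprague-Grundy theorem, the Grundy value of a sum of independent games is the XOR of the component values.
Combined value = 1 XOR 5 XOR 2 = 6.

6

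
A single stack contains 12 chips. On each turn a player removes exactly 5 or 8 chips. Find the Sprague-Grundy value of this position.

Grundy values for subtraction set {5, 8}:
k:     0  1  2  3  4  5  6  7  8  9 10 11 12
g(k):  0  0  0  0  0  1  1  1  1  1  2  2  2
So g(12) = 2.

2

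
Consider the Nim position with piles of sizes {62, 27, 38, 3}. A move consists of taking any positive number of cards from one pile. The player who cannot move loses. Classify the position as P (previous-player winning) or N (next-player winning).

P-position

Write each in binary and XOR column by column:
  111110  (62)
  011011  (27)
  100110  (38)
  000011  (3)
  ------
  000000  (0)
The nim-sum is 0, so this is a P-position: the player to move is in a losing position under optimal play.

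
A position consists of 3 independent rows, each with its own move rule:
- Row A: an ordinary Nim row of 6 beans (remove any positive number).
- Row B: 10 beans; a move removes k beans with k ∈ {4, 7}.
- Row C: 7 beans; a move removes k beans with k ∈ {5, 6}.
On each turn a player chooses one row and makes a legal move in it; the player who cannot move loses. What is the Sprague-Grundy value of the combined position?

5

Row A is a plain Nim row of size 6, so its Grundy value is 6.
Grundy values for row B (subtraction set {4, 7}):
g(0) = mex{} = 0
g(1) = mex{} = 0
g(2) = mex{} = 0
g(3) = mex{} = 0
g(4) = mex{0} = 1
g(5) = mex{0} = 1
g(6) = mex{0} = 1
g(7) = mex{0} = 1
g(8) = mex{0,1} = 2
g(9) = mex{0,1} = 2
g(10) = mex{0,1} = 2
So g(10) = 2.
Grundy values for row C (subtraction set {5, 6}):
g(0) = mex{} = 0
g(1) = mex{} = 0
g(2) = mex{} = 0
g(3) = mex{} = 0
g(4) = mex{} = 0
g(5) = mex{0} = 1
g(6) = mex{0} = 1
g(7) = mex{0} = 1
So g(7) = 1.
The value of a disjunctive sum is the nim-sum of the parts.
Combined value = 6 XOR 2 XOR 1 = 5.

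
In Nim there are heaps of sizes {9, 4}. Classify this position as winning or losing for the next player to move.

Compute the nim-sum pairwise:
9 ^ 4 = 13
The nim-sum is 13 ≠ 0, so this is an N-position: the player to move can win.

Winning position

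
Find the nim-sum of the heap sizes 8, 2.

Nim-sum: 8 ⊕ 2 = 10.

10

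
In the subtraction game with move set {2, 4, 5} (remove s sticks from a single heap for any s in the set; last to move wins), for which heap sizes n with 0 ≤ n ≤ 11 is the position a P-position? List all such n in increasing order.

0, 1, 7, 8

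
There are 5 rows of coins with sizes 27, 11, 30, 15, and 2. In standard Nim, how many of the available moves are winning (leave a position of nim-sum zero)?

5

Bitwise XOR of the heap sizes:
  11011  (27)
  01011  (11)
  11110  (30)
  01111  (15)
  00010  (2)
  -----
  00011  (3)
The overall nim-sum is X = 3. A row of size p has a winning move iff p XOR X < p (reduce it to p XOR X).
  27: 27 XOR 3 = 24 < 27 — winning move (to 24).
  11: 11 XOR 3 = 8 < 11 — winning move (to 8).
  30: 30 XOR 3 = 29 < 30 — winning move (to 29).
  15: 15 XOR 3 = 12 < 15 — winning move (to 12).
  2: 2 XOR 3 = 1 < 2 — winning move (to 1).
That gives 5 winning moves.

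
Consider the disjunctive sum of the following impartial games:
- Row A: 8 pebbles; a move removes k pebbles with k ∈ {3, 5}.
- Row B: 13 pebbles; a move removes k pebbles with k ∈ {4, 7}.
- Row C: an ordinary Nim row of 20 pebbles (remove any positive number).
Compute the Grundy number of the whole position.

20

Build the Grundy sequence for row A with g(k) = mex{g(k−s) : s ∈ {3, 5}, s ≤ k}:
k:     0  1  2  3  4  5  6  7  8
g(k):  0  0  0  1  1  1  2  2  0
So g(8) = 0.
Grundy values for row B (subtraction set {4, 7}):
k:     0  1  2  3  4  5  6  7  8  9 10 11 12 13
g(k):  0  0  0  0  1  1  1  1  2  2  2  0  0  0
So g(13) = 0.
Row C is a plain Nim row of size 20, so its Grundy value is 20.
By the Sprague-Grundy theorem, the Grundy value of a sum of independent games is the XOR of the component values.
Combined value = 0 ⊕ 0 ⊕ 20 = 20.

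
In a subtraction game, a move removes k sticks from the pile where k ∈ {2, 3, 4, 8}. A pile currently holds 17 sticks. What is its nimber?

2

Grundy values for subtraction set {2, 3, 4, 8}:
k:     0  1  2  3  4  5  6  7  8  9 10 11 12 13 14 15 16 17
g(k):  0  0  1  1  2  2  0  0  1  1  2  2  0  0  1  1  2  2
So g(17) = 2.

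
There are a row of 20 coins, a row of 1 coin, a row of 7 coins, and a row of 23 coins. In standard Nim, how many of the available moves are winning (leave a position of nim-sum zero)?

Nim-sum: 20 ⊕ 1 ⊕ 7 ⊕ 23 = 5.
The overall nim-sum is X = 5. A row of size p has a winning move iff p XOR X < p (reduce it to p XOR X).
  20: 20 XOR 5 = 17 < 20 — winning move (to 17).
  1: 1 XOR 5 = 4 ≥ 1 — no move.
  7: 7 XOR 5 = 2 < 7 — winning move (to 2).
  23: 23 XOR 5 = 18 < 23 — winning move (to 18).
That gives 3 winning moves.

3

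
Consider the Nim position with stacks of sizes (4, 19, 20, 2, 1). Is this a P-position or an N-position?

P-position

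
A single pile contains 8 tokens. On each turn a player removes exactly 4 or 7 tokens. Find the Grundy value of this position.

Build the Grundy sequence with g(k) = mex{g(k−s) : s ∈ {4, 7}, s ≤ k}:
k:     0  1  2  3  4  5  6  7  8
g(k):  0  0  0  0  1  1  1  1  2
So g(8) = 2.

2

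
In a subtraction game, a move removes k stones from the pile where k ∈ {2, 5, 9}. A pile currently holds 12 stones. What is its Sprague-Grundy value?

2

Grundy values for subtraction set {2, 5, 9}:
k:     0  1  2  3  4  5  6  7  8  9 10 11 12
g(k):  0  0  1  1  0  2  1  0  0  1  1  0  2
So g(12) = 2.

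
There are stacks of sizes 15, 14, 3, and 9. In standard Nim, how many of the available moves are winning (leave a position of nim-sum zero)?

3

Compute the nim-sum pairwise:
15 ⊕ 14 = 1
1 ⊕ 3 = 2
2 ⊕ 9 = 11
The overall nim-sum is X = 11. A stack of size p has a winning move iff p XOR X < p (reduce it to p XOR X).
  15: 15 XOR 11 = 4 < 15 — winning move (to 4).
  14: 14 XOR 11 = 5 < 14 — winning move (to 5).
  3: 3 XOR 11 = 8 ≥ 3 — no move.
  9: 9 XOR 11 = 2 < 9 — winning move (to 2).
That gives 3 winning moves.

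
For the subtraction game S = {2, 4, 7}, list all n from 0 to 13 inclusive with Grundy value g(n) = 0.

0, 1, 6, 9, 12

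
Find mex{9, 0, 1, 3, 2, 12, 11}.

The values 0, 1, 2, 3 are all present; 4 is the first non-negative integer missing from the set.

4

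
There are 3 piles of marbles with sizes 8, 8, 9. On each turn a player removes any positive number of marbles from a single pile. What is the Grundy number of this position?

9

Compute the nim-sum pairwise:
8 ^ 8 = 0
0 ^ 9 = 9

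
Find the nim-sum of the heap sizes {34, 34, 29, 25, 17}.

21

Compute the nim-sum pairwise:
34 ^ 34 = 0
0 ^ 29 = 29
29 ^ 25 = 4
4 ^ 17 = 21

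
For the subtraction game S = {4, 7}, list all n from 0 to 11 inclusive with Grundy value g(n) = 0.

0, 1, 2, 3, 11

Build the Grundy sequence with g(k) = mex{g(k−s) : s ∈ {4, 7}, s ≤ k}:
k:     0  1  2  3  4  5  6  7  8  9 10 11
g(k):  0  0  0  0  1  1  1  1  2  2  2  0
The P-positions (g = 0) in 0..11 are 0, 1, 2, 3, 11.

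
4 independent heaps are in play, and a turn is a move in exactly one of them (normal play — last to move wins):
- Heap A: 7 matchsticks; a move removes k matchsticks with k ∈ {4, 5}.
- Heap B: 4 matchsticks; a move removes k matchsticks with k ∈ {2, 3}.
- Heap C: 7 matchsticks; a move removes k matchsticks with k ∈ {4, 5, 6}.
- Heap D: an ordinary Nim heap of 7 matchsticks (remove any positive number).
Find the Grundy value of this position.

5

Grundy values for heap A (subtraction set {4, 5}):
g(0) = mex{} = 0
g(1) = mex{} = 0
g(2) = mex{} = 0
g(3) = mex{} = 0
g(4) = mex{0} = 1
g(5) = mex{0} = 1
g(6) = mex{0} = 1
g(7) = mex{0} = 1
So g(7) = 1.
For heap B, compute g(0), g(1), … with moves {2, 3}:
k:     0  1  2  3  4
g(k):  0  0  1  1  2
So g(4) = 2.
For heap C, compute g(0), g(1), … with moves {4, 5, 6}:
g(0) = mex{} = 0
g(1) = mex{} = 0
g(2) = mex{} = 0
g(3) = mex{} = 0
g(4) = mex{0} = 1
g(5) = mex{0} = 1
g(6) = mex{0} = 1
g(7) = mex{0} = 1
So g(7) = 1.
Heap D is a plain Nim heap of size 7, so its Grundy value is 7.
By the Sprague-Grundy theorem, the Grundy value of a sum of independent games is the XOR of the component values.
Combined value = 1 ⊕ 2 ⊕ 1 ⊕ 7 = 5.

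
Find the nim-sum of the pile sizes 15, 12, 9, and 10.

0

Compute the nim-sum pairwise:
15 XOR 12 = 3
3 XOR 9 = 10
10 XOR 10 = 0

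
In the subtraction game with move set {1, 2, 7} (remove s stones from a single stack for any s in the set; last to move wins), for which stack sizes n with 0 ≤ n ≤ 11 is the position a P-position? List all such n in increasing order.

Compute g(0), g(1), … for moves {1, 2, 7}:
k:     0  1  2  3  4  5  6  7  8  9 10 11
g(k):  0  1  2  0  1  2  0  1  2  0  1  2
The P-positions (g = 0) in 0..11 are 0, 3, 6, 9.

0, 3, 6, 9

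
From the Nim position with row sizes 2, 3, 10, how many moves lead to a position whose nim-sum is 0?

1

Write each in binary and XOR column by column:
  0010  (2)
  0011  (3)
  1010  (10)
  ----
  1011  (11)
The overall nim-sum is X = 11. A row of size p has a winning move iff p XOR X < p (reduce it to p XOR X).
  2: 2 XOR 11 = 9 ≥ 2 — no move.
  3: 3 XOR 11 = 8 ≥ 3 — no move.
  10: 10 XOR 11 = 1 < 10 — winning move (to 1).
That gives 1 winning move.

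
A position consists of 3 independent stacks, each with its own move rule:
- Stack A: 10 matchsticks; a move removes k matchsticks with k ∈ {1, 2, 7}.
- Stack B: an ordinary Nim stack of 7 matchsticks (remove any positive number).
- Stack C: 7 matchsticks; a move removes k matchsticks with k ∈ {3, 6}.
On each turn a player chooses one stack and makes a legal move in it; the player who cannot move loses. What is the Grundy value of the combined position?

4

For stack A, compute g(0), g(1), … with moves {1, 2, 7}:
k:     0  1  2  3  4  5  6  7  8  9 10
g(k):  0  1  2  0  1  2  0  1  2  0  1
So g(10) = 1.
Stack B is a plain Nim stack of size 7, so its Grundy value is 7.
Build the Grundy sequence for stack C with g(k) = mex{g(k−s) : s ∈ {3, 6}, s ≤ k}:
k:     0  1  2  3  4  5  6  7
g(k):  0  0  0  1  1  1  2  2
So g(7) = 2.
By the Sprague-Grundy theorem, the Grundy value of a sum of independent games is the XOR of the component values.
Combined value = 1 XOR 7 XOR 2 = 4.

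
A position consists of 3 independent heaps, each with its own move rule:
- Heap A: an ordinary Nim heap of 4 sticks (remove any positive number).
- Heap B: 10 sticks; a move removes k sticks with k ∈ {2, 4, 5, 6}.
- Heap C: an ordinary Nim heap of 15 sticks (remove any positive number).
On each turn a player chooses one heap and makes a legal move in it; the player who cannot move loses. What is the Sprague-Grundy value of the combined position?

10

Heap A is a plain Nim heap of size 4, so its Grundy value is 4.
Grundy values for heap B (subtraction set {2, 4, 5, 6}):
k:     0  1  2  3  4  5  6  7  8  9 10
g(k):  0  0  1  1  2  2  3  3  0  0  1
So g(10) = 1.
Heap C is a plain Nim heap of size 15, so its Grundy value is 15.
By the Sprague-Grundy theorem, the Grundy value of a sum of independent games is the XOR of the component values.
Combined value = 4 ⊕ 1 ⊕ 15 = 10.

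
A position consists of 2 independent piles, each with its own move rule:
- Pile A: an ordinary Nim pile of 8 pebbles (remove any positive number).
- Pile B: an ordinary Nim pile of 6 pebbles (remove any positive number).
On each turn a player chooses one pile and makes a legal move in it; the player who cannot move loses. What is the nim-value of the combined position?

14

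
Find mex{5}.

0

0 is not in the set, so the mex is 0.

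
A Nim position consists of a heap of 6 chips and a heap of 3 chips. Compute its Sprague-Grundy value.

5

Nim-sum: 6 XOR 3 = 5.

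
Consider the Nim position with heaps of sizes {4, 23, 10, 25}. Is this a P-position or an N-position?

P-position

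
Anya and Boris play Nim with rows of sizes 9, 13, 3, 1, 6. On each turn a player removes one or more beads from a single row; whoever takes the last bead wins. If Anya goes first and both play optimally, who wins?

Boris wins

Compute the nim-sum pairwise:
9 ⊕ 13 = 4
4 ⊕ 3 = 7
7 ⊕ 1 = 6
6 ⊕ 6 = 0
The nim-sum is 0, so this is a P-position: the player to move is in a losing position under optimal play; Anya is about to move from it and so loses — Boris wins.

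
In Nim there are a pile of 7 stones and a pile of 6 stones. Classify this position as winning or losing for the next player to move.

Winning position

Write each in binary and XOR column by column:
  111  (7)
  110  (6)
  ---
  001  (1)
The nim-sum is 1 ≠ 0, so this is an N-position: the player to move can win.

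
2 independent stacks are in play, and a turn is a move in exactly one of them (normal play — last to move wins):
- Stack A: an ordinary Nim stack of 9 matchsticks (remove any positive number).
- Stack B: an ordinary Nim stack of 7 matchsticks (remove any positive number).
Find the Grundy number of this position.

Stack A is a plain Nim stack of size 9, so its Grundy value is 9.
Stack B is a plain Nim stack of size 7, so its Grundy value is 7.
The value of a disjunctive sum is the nim-sum of the parts.
Combined value = 9 XOR 7 = 14.

14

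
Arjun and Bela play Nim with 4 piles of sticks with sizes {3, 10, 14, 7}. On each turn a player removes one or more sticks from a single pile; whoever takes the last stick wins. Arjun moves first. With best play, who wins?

Bela wins

Nim-sum: 3 ^ 10 ^ 14 ^ 7 = 0.
The nim-sum is 0, so this is a P-position: the player to move is in a losing position under optimal play; Arjun is about to move from it and so loses — Bela wins.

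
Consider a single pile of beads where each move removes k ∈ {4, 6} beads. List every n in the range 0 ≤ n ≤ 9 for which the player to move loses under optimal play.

Compute g(0), g(1), … for moves {4, 6}:
k:     0  1  2  3  4  5  6  7  8  9
g(k):  0  0  0  0  1  1  1  1  2  2
The P-positions (g = 0) in 0..9 are 0, 1, 2, 3.

0, 1, 2, 3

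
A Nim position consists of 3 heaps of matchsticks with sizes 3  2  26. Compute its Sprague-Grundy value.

Write each in binary and XOR column by column:
  00011  (3)
  00010  (2)
  11010  (26)
  -----
  11011  (27)

27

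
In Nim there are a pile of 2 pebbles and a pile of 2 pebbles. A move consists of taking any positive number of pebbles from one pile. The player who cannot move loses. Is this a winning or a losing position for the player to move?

Write each in binary and XOR column by column:
  10  (2)
  10  (2)
  --
  00  (0)
The nim-sum is 0, so this is a P-position: the player to move is in a losing position under optimal play.

Losing position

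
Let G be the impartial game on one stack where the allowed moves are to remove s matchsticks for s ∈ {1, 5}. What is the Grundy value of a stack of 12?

0

Grundy values for subtraction set {1, 5}:
k:     0  1  2  3  4  5  6  7  8  9 10 11 12
g(k):  0  1  0  1  0  1  0  1  0  1  0  1  0
So g(12) = 0.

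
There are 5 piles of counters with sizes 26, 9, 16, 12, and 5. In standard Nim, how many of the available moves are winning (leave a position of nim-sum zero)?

Nim-sum: 26 ⊕ 9 ⊕ 16 ⊕ 12 ⊕ 5 = 10.
The overall nim-sum is X = 10. A pile of size p has a winning move iff p XOR X < p (reduce it to p XOR X).
  26: 26 XOR 10 = 16 < 26 — winning move (to 16).
  9: 9 XOR 10 = 3 < 9 — winning move (to 3).
  16: 16 XOR 10 = 26 ≥ 16 — no move.
  12: 12 XOR 10 = 6 < 12 — winning move (to 6).
  5: 5 XOR 10 = 15 ≥ 5 — no move.
That gives 3 winning moves.

3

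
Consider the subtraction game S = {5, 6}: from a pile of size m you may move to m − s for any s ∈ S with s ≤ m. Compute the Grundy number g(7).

1

Grundy values for subtraction set {5, 6}:
g(0) = mex{} = 0
g(1) = mex{} = 0
g(2) = mex{} = 0
g(3) = mex{} = 0
g(4) = mex{} = 0
g(5) = mex{0} = 1
g(6) = mex{0} = 1
g(7) = mex{0} = 1
So g(7) = 1.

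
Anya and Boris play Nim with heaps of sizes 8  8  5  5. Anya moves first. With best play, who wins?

Boris wins

In binary:
  1000  (8)
  1000  (8)
  0101  (5)
  0101  (5)
  ----
  0000  (0)
The nim-sum is 0, so this is a P-position: the player to move is in a losing position under optimal play; Anya is about to move from it and so loses — Boris wins.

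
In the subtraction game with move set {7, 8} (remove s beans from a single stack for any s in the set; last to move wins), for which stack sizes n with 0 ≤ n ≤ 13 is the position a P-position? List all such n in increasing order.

0, 1, 2, 3, 4, 5, 6

Build the Grundy sequence with g(k) = mex{g(k−s) : s ∈ {7, 8}, s ≤ k}:
k:     0  1  2  3  4  5  6  7  8  9 10 11 12 13
g(k):  0  0  0  0  0  0  0  1  1  1  1  1  1  1
The P-positions (g = 0) in 0..13 are 0, 1, 2, 3, 4, 5, 6.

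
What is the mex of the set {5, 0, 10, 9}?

1

0 is in the set but 1 is not, so the mex is 1.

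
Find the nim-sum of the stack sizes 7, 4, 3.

0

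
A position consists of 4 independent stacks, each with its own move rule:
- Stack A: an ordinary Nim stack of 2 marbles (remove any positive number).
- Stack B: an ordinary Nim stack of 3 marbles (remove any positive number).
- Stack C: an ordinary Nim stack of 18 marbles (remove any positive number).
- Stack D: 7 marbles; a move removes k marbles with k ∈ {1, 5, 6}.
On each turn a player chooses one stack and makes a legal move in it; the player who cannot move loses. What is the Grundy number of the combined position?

Stack A is a plain Nim stack of size 2, so its Grundy value is 2.
Stack B is a plain Nim stack of size 3, so its Grundy value is 3.
Stack C is a plain Nim stack of size 18, so its Grundy value is 18.
Grundy values for stack D (subtraction set {1, 5, 6}):
k:     0  1  2  3  4  5  6  7
g(k):  0  1  0  1  0  1  2  3
So g(7) = 3.
The value of a disjunctive sum is the nim-sum of the parts.
Combined value = 2 XOR 3 XOR 18 XOR 3 = 16.

16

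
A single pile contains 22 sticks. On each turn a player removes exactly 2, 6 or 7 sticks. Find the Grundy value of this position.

0

Compute g(0), g(1), … for moves {2, 6, 7}:
k:     0  1  2  3  4  5  6  7  8  9 10 11 12 13 14 15 16 17 18 19 20 21 22
g(k):  0  0  1  1  0  0  1  1  2  0  3  1  2  0  0  1  1  0  0  1  1  2  0
So g(22) = 0.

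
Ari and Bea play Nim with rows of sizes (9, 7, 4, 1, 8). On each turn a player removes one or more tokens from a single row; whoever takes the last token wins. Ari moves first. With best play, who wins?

Ari wins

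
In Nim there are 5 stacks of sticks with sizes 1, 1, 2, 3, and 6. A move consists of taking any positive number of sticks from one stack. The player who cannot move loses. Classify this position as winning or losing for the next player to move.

Compute the nim-sum pairwise:
1 ⊕ 1 = 0
0 ⊕ 2 = 2
2 ⊕ 3 = 1
1 ⊕ 6 = 7
The nim-sum is 7 ≠ 0, so this is an N-position: the player to move can win.

Winning position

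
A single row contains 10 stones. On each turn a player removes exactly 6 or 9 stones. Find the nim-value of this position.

Build the Grundy sequence with g(k) = mex{g(k−s) : s ∈ {6, 9}, s ≤ k}:
g(0) = mex{} = 0
g(1) = mex{} = 0
g(2) = mex{} = 0
g(3) = mex{} = 0
g(4) = mex{} = 0
g(5) = mex{} = 0
g(6) = mex{0} = 1
g(7) = mex{0} = 1
g(8) = mex{0} = 1
g(9) = mex{0} = 1
g(10) = mex{0} = 1
So g(10) = 1.

1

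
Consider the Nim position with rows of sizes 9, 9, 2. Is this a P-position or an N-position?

N-position

Nim-sum: 9 ^ 9 ^ 2 = 2.
The nim-sum is 2 ≠ 0, so this is an N-position: the player to move can win.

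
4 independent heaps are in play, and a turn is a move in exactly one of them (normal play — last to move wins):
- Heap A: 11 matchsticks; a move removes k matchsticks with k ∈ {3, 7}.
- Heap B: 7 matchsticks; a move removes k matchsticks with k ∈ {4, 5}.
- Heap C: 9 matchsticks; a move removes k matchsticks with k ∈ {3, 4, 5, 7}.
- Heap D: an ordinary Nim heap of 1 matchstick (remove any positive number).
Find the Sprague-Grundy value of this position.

3

For heap A, compute g(0), g(1), … with moves {3, 7}:
k:     0  1  2  3  4  5  6  7  8  9 10 11
g(k):  0  0  0  1  1  1  0  2  2  1  0  0
So g(11) = 0.
Build the Grundy sequence for heap B with g(k) = mex{g(k−s) : s ∈ {4, 5}, s ≤ k}:
k:     0  1  2  3  4  5  6  7
g(k):  0  0  0  0  1  1  1  1
So g(7) = 1.
For heap C, compute g(0), g(1), … with moves {3, 4, 5, 7}:
k:     0  1  2  3  4  5  6  7  8  9
g(k):  0  0  0  1  1  1  2  2  2  3
So g(9) = 3.
Heap D is a plain Nim heap of size 1, so its Grundy value is 1.
The value of a disjunctive sum is the nim-sum of the parts.
Combined value = 0 XOR 1 XOR 3 XOR 1 = 3.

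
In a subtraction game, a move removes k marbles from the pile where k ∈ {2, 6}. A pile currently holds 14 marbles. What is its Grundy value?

1

Grundy values for subtraction set {2, 6}:
g(0) = mex{} = 0
g(1) = mex{} = 0
g(2) = mex{0} = 1
g(3) = mex{0} = 1
g(4) = mex{1} = 0
g(5) = mex{1} = 0
g(6) = mex{0} = 1
g(7) = mex{0} = 1
g(8) = mex{1} = 0
g(9) = mex{1} = 0
g(10) = mex{0} = 1
g(11) = mex{0} = 1
g(12) = mex{1} = 0
g(13) = mex{1} = 0
g(14) = mex{0} = 1
So g(14) = 1.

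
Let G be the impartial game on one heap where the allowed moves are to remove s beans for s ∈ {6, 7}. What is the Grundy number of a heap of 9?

Compute g(0), g(1), … for moves {6, 7}:
k:     0  1  2  3  4  5  6  7  8  9
g(k):  0  0  0  0  0  0  1  1  1  1
So g(9) = 1.

1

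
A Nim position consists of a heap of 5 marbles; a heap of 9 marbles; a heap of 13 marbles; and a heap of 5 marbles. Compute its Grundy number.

Compute the nim-sum pairwise:
5 ⊕ 9 = 12
12 ⊕ 13 = 1
1 ⊕ 5 = 4

4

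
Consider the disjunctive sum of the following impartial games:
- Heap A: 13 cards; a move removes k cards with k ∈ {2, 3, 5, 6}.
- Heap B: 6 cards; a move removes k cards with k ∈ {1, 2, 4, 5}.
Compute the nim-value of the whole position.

2

Grundy values for heap A (subtraction set {2, 3, 5, 6}):
g(0) = mex{} = 0
g(1) = mex{} = 0
g(2) = mex{0} = 1
g(3) = mex{0} = 1
g(4) = mex{0,1} = 2
g(5) = mex{0,1} = 2
g(6) = mex{0,1,2} = 3
g(7) = mex{0,1,2} = 3
g(8) = mex{1,2,3} = 0
g(9) = mex{1,2,3} = 0
g(10) = mex{0,2,3} = 1
g(11) = mex{0,2,3} = 1
g(12) = mex{0,1,3} = 2
g(13) = mex{0,1,3} = 2
So g(13) = 2.
Build the Grundy sequence for heap B with g(k) = mex{g(k−s) : s ∈ {1, 2, 4, 5}, s ≤ k}:
g(0) = mex{} = 0
g(1) = mex{0} = 1
g(2) = mex{0,1} = 2
g(3) = mex{1,2} = 0
g(4) = mex{0,2} = 1
g(5) = mex{0,1} = 2
g(6) = mex{1,2} = 0
So g(6) = 0.
The value of a disjunctive sum is the nim-sum of the parts.
Combined value = 2 ⊕ 0 = 2.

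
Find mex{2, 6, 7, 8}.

0 is not in the set, so the mex is 0.

0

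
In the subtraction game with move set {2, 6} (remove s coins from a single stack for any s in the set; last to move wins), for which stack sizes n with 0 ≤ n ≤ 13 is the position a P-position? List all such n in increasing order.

0, 1, 4, 5, 8, 9, 12, 13

Build the Grundy sequence with g(k) = mex{g(k−s) : s ∈ {2, 6}, s ≤ k}:
g(0) = mex{} = 0
g(1) = mex{} = 0
g(2) = mex{0} = 1
g(3) = mex{0} = 1
g(4) = mex{1} = 0
g(5) = mex{1} = 0
g(6) = mex{0} = 1
g(7) = mex{0} = 1
g(8) = mex{1} = 0
g(9) = mex{1} = 0
g(10) = mex{0} = 1
g(11) = mex{0} = 1
g(12) = mex{1} = 0
g(13) = mex{1} = 0
The P-positions (g = 0) in 0..13 are 0, 1, 4, 5, 8, 9, 12, 13.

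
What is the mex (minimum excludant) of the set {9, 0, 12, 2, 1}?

3

The values 0, 1, 2 are all present; 3 is the first non-negative integer missing from the set.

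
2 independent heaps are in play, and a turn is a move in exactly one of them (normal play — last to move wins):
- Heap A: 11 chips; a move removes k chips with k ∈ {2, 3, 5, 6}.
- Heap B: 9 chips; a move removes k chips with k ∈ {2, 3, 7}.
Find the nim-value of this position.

Grundy values for heap A (subtraction set {2, 3, 5, 6}):
k:     0  1  2  3  4  5  6  7  8  9 10 11
g(k):  0  0  1  1  2  2  3  3  0  0  1  1
So g(11) = 1.
Grundy values for heap B (subtraction set {2, 3, 7}):
g(0) = mex{} = 0
g(1) = mex{} = 0
g(2) = mex{0} = 1
g(3) = mex{0} = 1
g(4) = mex{0,1} = 2
g(5) = mex{1} = 0
g(6) = mex{1,2} = 0
g(7) = mex{0,2} = 1
g(8) = mex{0} = 1
g(9) = mex{0,1} = 2
So g(9) = 2.
The value of a disjunctive sum is the nim-sum of the parts.
Combined value = 1 XOR 2 = 3.

3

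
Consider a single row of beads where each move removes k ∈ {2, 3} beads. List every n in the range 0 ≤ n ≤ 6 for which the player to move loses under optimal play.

0, 1, 5, 6

Grundy values for subtraction set {2, 3}:
g(0) = mex{} = 0
g(1) = mex{} = 0
g(2) = mex{0} = 1
g(3) = mex{0} = 1
g(4) = mex{0,1} = 2
g(5) = mex{1} = 0
g(6) = mex{1,2} = 0
The P-positions (g = 0) in 0..6 are 0, 1, 5, 6.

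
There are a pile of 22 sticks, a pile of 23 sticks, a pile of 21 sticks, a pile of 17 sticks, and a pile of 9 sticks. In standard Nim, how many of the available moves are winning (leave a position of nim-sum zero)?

Write each in binary and XOR column by column:
  10110  (22)
  10111  (23)
  10101  (21)
  10001  (17)
  01001  (9)
  -----
  01100  (12)
The overall nim-sum is X = 12. A pile of size p has a winning move iff p XOR X < p (reduce it to p XOR X).
  22: 22 XOR 12 = 26 ≥ 22 — no move.
  23: 23 XOR 12 = 27 ≥ 23 — no move.
  21: 21 XOR 12 = 25 ≥ 21 — no move.
  17: 17 XOR 12 = 29 ≥ 17 — no move.
  9: 9 XOR 12 = 5 < 9 — winning move (to 5).
That gives 1 winning move.

1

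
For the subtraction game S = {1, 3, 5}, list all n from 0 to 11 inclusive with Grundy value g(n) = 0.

0, 2, 4, 6, 8, 10

Grundy values for subtraction set {1, 3, 5}:
g(0) = mex{} = 0
g(1) = mex{0} = 1
g(2) = mex{1} = 0
g(3) = mex{0} = 1
g(4) = mex{1} = 0
g(5) = mex{0} = 1
g(6) = mex{1} = 0
g(7) = mex{0} = 1
g(8) = mex{1} = 0
g(9) = mex{0} = 1
g(10) = mex{1} = 0
g(11) = mex{0} = 1
The P-positions (g = 0) in 0..11 are 0, 2, 4, 6, 8, 10.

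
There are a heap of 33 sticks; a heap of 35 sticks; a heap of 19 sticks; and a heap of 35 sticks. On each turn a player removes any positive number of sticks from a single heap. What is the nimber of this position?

50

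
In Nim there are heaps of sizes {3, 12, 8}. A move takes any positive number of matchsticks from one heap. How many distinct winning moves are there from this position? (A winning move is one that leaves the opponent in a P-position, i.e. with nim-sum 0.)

Write each in binary and XOR column by column:
  0011  (3)
  1100  (12)
  1000  (8)
  ----
  0111  (7)
The overall nim-sum is X = 7. A heap of size p has a winning move iff p XOR X < p (reduce it to p XOR X).
  3: 3 XOR 7 = 4 ≥ 3 — no move.
  12: 12 XOR 7 = 11 < 12 — winning move (to 11).
  8: 8 XOR 7 = 15 ≥ 8 — no move.
That gives 1 winning move.

1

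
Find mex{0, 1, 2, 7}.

3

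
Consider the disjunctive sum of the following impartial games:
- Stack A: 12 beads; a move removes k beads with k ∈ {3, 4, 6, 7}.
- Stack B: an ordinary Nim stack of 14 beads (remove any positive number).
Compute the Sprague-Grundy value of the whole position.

14

Grundy values for stack A (subtraction set {3, 4, 6, 7}):
k:     0  1  2  3  4  5  6  7  8  9 10 11 12
g(k):  0  0  0  1  1  1  2  2  2  3  0  0  0
So g(12) = 0.
Stack B is a plain Nim stack of size 14, so its Grundy value is 14.
By the Sprague-Grundy theorem, the Grundy value of a sum of independent games is the XOR of the component values.
Combined value = 0 ⊕ 14 = 14.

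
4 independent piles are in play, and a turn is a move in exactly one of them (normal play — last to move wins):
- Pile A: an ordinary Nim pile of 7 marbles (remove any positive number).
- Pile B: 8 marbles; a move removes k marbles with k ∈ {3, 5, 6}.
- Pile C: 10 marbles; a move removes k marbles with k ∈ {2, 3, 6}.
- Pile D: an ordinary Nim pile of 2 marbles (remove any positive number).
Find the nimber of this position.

7

Pile A is a plain Nim pile of size 7, so its Grundy value is 7.
Grundy values for pile B (subtraction set {3, 5, 6}):
g(0) = mex{} = 0
g(1) = mex{} = 0
g(2) = mex{} = 0
g(3) = mex{0} = 1
g(4) = mex{0} = 1
g(5) = mex{0} = 1
g(6) = mex{0,1} = 2
g(7) = mex{0,1} = 2
g(8) = mex{0,1} = 2
So g(8) = 2.
For pile C, compute g(0), g(1), … with moves {2, 3, 6}:
k:     0  1  2  3  4  5  6  7  8  9 10
g(k):  0  0  1  1  2  0  3  1  2  0  0
So g(10) = 0.
Pile D is a plain Nim pile of size 2, so its Grundy value is 2.
The value of a disjunctive sum is the nim-sum of the parts.
Combined value = 7 XOR 2 XOR 0 XOR 2 = 7.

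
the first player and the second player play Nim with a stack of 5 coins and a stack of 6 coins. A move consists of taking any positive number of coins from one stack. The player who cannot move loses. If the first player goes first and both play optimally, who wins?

the first player wins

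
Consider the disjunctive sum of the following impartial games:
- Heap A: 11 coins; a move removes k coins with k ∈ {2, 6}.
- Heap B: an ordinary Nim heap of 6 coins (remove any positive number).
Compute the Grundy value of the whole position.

7

Build the Grundy sequence for heap A with g(k) = mex{g(k−s) : s ∈ {2, 6}, s ≤ k}:
g(0) = mex{} = 0
g(1) = mex{} = 0
g(2) = mex{0} = 1
g(3) = mex{0} = 1
g(4) = mex{1} = 0
g(5) = mex{1} = 0
g(6) = mex{0} = 1
g(7) = mex{0} = 1
g(8) = mex{1} = 0
g(9) = mex{1} = 0
g(10) = mex{0} = 1
g(11) = mex{0} = 1
So g(11) = 1.
Heap B is a plain Nim heap of size 6, so its Grundy value is 6.
By the Sprague-Grundy theorem, the Grundy value of a sum of independent games is the XOR of the component values.
Combined value = 1 XOR 6 = 7.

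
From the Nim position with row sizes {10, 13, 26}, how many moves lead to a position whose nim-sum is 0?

1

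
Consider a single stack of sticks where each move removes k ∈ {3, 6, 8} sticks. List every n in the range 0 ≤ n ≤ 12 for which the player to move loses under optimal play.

0, 1, 2, 11, 12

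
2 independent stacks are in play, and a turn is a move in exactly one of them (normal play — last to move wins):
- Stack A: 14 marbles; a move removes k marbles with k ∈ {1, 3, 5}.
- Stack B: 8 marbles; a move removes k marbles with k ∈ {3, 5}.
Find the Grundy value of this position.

For stack A, compute g(0), g(1), … with moves {1, 3, 5}:
k:     0  1  2  3  4  5  6  7  8  9 10 11 12 13 14
g(k):  0  1  0  1  0  1  0  1  0  1  0  1  0  1  0
So g(14) = 0.
Build the Grundy sequence for stack B with g(k) = mex{g(k−s) : s ∈ {3, 5}, s ≤ k}:
g(0) = mex{} = 0
g(1) = mex{} = 0
g(2) = mex{} = 0
g(3) = mex{0} = 1
g(4) = mex{0} = 1
g(5) = mex{0} = 1
g(6) = mex{0,1} = 2
g(7) = mex{0,1} = 2
g(8) = mex{1} = 0
So g(8) = 0.
By the Sprague-Grundy theorem, the Grundy value of a sum of independent games is the XOR of the component values.
Combined value = 0 ⊕ 0 = 0.

0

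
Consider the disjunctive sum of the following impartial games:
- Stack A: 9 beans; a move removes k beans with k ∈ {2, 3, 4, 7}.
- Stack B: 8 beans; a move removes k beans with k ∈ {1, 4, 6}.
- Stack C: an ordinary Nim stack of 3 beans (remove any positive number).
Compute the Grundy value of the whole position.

6

Grundy values for stack A (subtraction set {2, 3, 4, 7}):
g(0) = mex{} = 0
g(1) = mex{} = 0
g(2) = mex{0} = 1
g(3) = mex{0} = 1
g(4) = mex{0,1} = 2
g(5) = mex{0,1} = 2
g(6) = mex{1,2} = 0
g(7) = mex{0,1,2} = 3
g(8) = mex{0,2} = 1
g(9) = mex{0,1,2,3} = 4
So g(9) = 4.
Grundy values for stack B (subtraction set {1, 4, 6}):
k:     0  1  2  3  4  5  6  7  8
g(k):  0  1  0  1  2  0  1  0  1
So g(8) = 1.
Stack C is a plain Nim stack of size 3, so its Grundy value is 3.
The value of a disjunctive sum is the nim-sum of the parts.
Combined value = 4 ⊕ 1 ⊕ 3 = 6.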